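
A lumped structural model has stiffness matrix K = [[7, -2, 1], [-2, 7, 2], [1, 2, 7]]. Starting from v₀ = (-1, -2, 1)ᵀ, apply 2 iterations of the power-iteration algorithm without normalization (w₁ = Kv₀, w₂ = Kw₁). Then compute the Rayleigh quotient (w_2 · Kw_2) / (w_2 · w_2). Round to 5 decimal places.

7.96677

w1 = Kv₀ = (7·(-1) + (-2)·(-2) + 1·1; (-2)·(-1) + 7·(-2) + 2·1; 1·(-1) + 2·(-2) + 7·1) = (-2, -10, 2)
w2 = Kw1 = (7·(-2) + (-2)·(-10) + 1·2; (-2)·(-2) + 7·(-10) + 2·2; 1·(-2) + 2·(-10) + 7·2) = (8, -62, -8)
Kw2 = (172, -466, -172)
w2·Kw2 = 8·172 + (-62)·(-466) + (-8)·(-172) = 31644; w2·w2 = 8·8 + (-62)·(-62) + (-8)·(-8) = 3972
λ ≈ 31644/3972 = 7.96677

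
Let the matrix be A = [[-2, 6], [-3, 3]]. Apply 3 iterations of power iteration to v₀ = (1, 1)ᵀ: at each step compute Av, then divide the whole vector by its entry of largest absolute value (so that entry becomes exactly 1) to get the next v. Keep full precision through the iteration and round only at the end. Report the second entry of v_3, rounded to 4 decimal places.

0.2143

Av0 = (4.00000, 0.00000); divide by 4.00000 → v1 = (1.00000, 0.00000)
Av1 = (-2.00000, -3.00000); divide by -3.00000 → v2 = (0.66667, 1.00000)
Av2 = (4.66667, 1.00000); divide by 4.66667 → v3 = (1.00000, 0.21429)
Requested entry of v3: -12/-56 = 0.2143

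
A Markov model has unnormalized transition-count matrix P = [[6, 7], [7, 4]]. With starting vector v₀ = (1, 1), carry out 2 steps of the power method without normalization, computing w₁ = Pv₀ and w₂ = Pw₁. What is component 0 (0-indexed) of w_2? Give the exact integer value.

155

w1 = Pv₀ = (13, 11)
w2 = Pw1 = (155, 135)
The requested component of w2 is 155.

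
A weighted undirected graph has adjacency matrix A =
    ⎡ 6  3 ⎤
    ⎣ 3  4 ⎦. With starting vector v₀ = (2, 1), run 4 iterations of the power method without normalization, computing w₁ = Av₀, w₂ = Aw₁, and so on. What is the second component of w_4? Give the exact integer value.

w1 = Av₀ = (15, 10)
w2 = Aw1 = (120, 85)
w3 = Aw2 = (975, 700)
w4 = Aw3 = (7950, 5725)
The requested component of w4 is 5725.

5725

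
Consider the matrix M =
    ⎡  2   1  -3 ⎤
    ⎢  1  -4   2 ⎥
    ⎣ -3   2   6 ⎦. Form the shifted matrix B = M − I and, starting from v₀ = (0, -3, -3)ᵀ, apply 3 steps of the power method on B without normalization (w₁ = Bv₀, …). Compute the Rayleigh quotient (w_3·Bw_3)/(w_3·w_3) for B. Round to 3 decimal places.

4.759

B = M − I has rows (1, 1, -3); (1, -5, 2); (-3, 2, 5)
w1 = Bv₀ = (1·0 + 1·(-3) + (-3)·(-3); 1·0 + (-5)·(-3) + 2·(-3); (-3)·0 + 2·(-3) + 5·(-3)) = (6, 9, -21)
w2 = Bw1 = (1·6 + 1·9 + (-3)·(-21); 1·6 + (-5)·9 + 2·(-21); (-3)·6 + 2·9 + 5·(-21)) = (78, -81, -105)
w3 = Bw2 = (312, 273, -921)
Bw3 = (3348, -2895, -4995)
w3·Bw3 = 4854636; w3·w3 = 1020114; μ ≈ 4854636/1020114 = 4.759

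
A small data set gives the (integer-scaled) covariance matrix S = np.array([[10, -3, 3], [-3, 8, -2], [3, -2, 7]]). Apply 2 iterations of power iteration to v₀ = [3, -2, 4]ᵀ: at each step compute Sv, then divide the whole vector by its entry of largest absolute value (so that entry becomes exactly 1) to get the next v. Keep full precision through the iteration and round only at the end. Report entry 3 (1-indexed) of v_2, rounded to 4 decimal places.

Sv0 = (48.00000, -33.00000, 41.00000); divide by 48.00000 → v1 = (1.00000, -0.68750, 0.85417)
Sv1 = (14.62500, -10.20833, 10.35417); divide by 14.62500 → v2 = (1.00000, -0.69801, 0.70798)
Requested entry of v2: 497/702 = 0.7080

0.7080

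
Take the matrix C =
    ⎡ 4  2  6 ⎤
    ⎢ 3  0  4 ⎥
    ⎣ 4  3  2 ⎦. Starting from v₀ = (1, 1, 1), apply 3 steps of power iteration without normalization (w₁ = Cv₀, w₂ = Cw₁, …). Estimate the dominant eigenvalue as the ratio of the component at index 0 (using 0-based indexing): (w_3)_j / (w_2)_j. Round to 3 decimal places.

w1 = Cv₀ = (4·1 + 2·1 + 6·1; 3·1 + 0·1 + 4·1; 4·1 + 3·1 + 2·1) = (12, 7, 9)
w2 = Cw1 = (4·12 + 2·7 + 6·9; 3·12 + 0·7 + 4·9; 4·12 + 3·7 + 2·9) = (116, 72, 87)
w3 = Cw2 = (1130, 696, 854)
Ratio at component: 1130 / 116 = 9.741

9.741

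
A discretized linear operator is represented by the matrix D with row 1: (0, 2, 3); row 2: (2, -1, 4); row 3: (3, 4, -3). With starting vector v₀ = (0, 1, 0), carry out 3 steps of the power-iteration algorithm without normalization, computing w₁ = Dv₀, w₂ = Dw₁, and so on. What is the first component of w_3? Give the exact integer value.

12

w1 = Dv₀ = (0·0 + 2·1 + 3·0; 2·0 + (-1)·1 + 4·0; 3·0 + 4·1 + (-3)·0) = (2, -1, 4)
w2 = Dw1 = (0·2 + 2·(-1) + 3·4; 2·2 + (-1)·(-1) + 4·4; 3·2 + 4·(-1) + (-3)·4) = (10, 21, -10)
w3 = Dw2 = (12, -41, 144)
The requested component of w3 is 12.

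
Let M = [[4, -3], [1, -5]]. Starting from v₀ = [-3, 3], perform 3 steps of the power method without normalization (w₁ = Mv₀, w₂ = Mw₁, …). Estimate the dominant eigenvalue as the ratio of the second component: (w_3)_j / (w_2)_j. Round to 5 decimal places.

λ ≈ -5.43478

w1 = Mv₀ = (4·(-3) + (-3)·3; 1·(-3) + (-5)·3) = (-21, -18)
w2 = Mw1 = (4·(-21) + (-3)·(-18); 1·(-21) + (-5)·(-18)) = (-30, 69)
w3 = Mw2 = (-327, -375)
Ratio at component: -375 / 69 = -5.43478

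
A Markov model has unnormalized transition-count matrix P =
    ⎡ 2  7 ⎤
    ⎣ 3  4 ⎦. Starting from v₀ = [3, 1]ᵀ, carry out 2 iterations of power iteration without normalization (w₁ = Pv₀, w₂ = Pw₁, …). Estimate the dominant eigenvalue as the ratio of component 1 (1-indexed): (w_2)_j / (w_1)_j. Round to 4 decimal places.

w1 = Pv₀ = (2·3 + 7·1; 3·3 + 4·1) = (13, 13)
w2 = Pw1 = (2·13 + 7·13; 3·13 + 4·13) = (117, 91)
Ratio at component: 117 / 13 = 9.0000

9.0000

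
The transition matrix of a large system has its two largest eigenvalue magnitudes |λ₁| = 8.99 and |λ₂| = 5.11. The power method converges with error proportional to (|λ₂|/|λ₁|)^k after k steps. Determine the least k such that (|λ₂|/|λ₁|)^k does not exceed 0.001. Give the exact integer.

|λ₂/λ₁| = 5.11/8.99 = 0.56841
Need k ≥ ln(0.001) / ln(0.56841) = -6.9078 / -0.5649 ≈ 12.228
Smallest integer k satisfying the bound: 13

13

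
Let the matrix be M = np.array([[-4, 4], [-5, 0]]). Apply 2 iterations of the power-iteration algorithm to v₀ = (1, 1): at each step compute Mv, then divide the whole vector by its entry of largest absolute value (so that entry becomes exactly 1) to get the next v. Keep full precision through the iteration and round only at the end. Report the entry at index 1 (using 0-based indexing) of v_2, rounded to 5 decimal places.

Mv0 = (0.000000, -5.000000); divide by -5.000000 → v1 = (0.000000, 1.000000)
Mv1 = (4.000000, 0.000000); divide by 4.000000 → v2 = (1.000000, 0.000000)
Requested entry of v2: 0/-20 = 0.00000

0.00000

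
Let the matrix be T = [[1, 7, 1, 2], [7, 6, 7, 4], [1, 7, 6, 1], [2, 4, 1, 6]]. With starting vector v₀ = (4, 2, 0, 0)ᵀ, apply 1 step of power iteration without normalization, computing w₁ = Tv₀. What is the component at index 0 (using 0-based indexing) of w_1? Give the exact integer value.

w1 = Tv₀ = (1·4 + 7·2 + 1·0 + 2·0; 7·4 + 6·2 + 7·0 + 4·0; 1·4 + 7·2 + 6·0 + 1·0; 2·4 + 4·2 + 1·0 + 6·0) = (18, 40, 18, 16)
The requested component of w1 is 18.

18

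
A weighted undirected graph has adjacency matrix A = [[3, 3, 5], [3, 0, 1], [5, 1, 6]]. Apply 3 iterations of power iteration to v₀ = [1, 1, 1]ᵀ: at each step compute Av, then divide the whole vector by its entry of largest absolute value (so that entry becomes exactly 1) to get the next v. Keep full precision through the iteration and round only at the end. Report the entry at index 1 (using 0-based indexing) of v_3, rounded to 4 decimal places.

0.3289

Av0 = (11.00000, 4.00000, 12.00000); divide by 12.00000 → v1 = (0.91667, 0.33333, 1.00000)
Av1 = (8.75000, 3.75000, 10.91667); divide by 10.91667 → v2 = (0.80153, 0.34351, 1.00000)
Av2 = (8.43511, 3.40458, 10.35115); divide by 10.35115 → v3 = (0.81490, 0.32891, 1.00000)
Requested entry of v3: 446/1356 = 0.3289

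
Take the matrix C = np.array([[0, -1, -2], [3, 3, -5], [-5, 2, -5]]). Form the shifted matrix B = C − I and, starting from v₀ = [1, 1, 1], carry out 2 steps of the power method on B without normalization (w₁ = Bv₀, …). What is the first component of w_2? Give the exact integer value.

22

B = C − I has rows (-1, -1, -2); (3, 2, -5); (-5, 2, -6)
w1 = Bv₀ = (-4, 0, -9)
w2 = Bw1 = (22, 33, 74)
Requested component of w2: 22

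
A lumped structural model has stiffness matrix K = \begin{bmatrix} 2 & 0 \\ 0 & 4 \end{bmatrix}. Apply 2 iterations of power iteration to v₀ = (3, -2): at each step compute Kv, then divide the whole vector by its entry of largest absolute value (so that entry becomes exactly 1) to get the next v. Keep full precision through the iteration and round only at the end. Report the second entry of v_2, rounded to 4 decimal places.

1.0000

Kv0 = (6.00000, -8.00000); divide by -8.00000 → v1 = (-0.75000, 1.00000)
Kv1 = (-1.50000, 4.00000); divide by 4.00000 → v2 = (-0.37500, 1.00000)
Requested entry of v2: -32/-32 = 1.0000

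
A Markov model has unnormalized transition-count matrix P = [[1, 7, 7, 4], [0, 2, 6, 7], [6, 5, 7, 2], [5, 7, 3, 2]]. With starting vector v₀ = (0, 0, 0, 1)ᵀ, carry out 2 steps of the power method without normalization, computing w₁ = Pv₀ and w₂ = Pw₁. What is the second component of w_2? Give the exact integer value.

40

w1 = Pv₀ = (1·0 + 7·0 + 7·0 + 4·1; 0·0 + 2·0 + 6·0 + 7·1; 6·0 + 5·0 + 7·0 + 2·1; 5·0 + 7·0 + 3·0 + 2·1) = (4, 7, 2, 2)
w2 = Pw1 = (1·4 + 7·7 + 7·2 + 4·2; 0·4 + 2·7 + 6·2 + 7·2; 6·4 + 5·7 + 7·2 + 2·2; 5·4 + 7·7 + 3·2 + 2·2) = (75, 40, 77, 79)
The requested component of w2 is 40.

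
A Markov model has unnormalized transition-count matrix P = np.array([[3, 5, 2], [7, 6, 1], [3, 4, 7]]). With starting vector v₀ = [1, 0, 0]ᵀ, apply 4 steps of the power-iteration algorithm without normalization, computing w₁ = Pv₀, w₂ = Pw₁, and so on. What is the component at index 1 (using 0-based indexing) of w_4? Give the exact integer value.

9816

w1 = Pv₀ = (3, 7, 3)
w2 = Pw1 = (50, 66, 58)
w3 = Pw2 = (596, 804, 820)
w4 = Pw3 = (7448, 9816, 10744)
The requested component of w4 is 9816.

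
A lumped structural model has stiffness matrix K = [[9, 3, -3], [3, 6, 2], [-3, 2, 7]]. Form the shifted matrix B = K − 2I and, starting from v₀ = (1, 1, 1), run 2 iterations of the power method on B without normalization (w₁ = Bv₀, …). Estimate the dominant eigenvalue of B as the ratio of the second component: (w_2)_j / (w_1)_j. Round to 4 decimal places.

B = K − 2I has rows (7, 3, -3); (3, 4, 2); (-3, 2, 5)
w1 = Bv₀ = (7·1 + 3·1 + (-3)·1; 3·1 + 4·1 + 2·1; (-3)·1 + 2·1 + 5·1) = (7, 9, 4)
w2 = Bw1 = (7·7 + 3·9 + (-3)·4; 3·7 + 4·9 + 2·4; (-3)·7 + 2·9 + 5·4) = (64, 65, 17)
Ratio: 65/9 = 7.2222

7.2222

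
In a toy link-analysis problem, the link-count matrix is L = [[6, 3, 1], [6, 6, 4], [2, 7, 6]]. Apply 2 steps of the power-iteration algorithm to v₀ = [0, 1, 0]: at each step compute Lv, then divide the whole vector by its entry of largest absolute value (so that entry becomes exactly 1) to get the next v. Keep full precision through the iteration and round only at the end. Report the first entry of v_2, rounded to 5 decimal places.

Lv0 = (3.000000, 6.000000, 7.000000); divide by 7.000000 → v1 = (0.428571, 0.857143, 1.000000)
Lv1 = (6.142857, 11.714286, 12.857143); divide by 12.857143 → v2 = (0.477778, 0.911111, 1.000000)
Requested entry of v2: 43/90 = 0.47778

0.47778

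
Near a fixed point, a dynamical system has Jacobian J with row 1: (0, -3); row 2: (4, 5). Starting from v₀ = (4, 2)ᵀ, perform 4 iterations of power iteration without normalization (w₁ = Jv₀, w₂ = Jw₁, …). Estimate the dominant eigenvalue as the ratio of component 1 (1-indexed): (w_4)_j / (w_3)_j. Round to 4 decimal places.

w1 = Jv₀ = (-6, 26)
w2 = Jw1 = (-78, 106)
w3 = Jw2 = (-318, 218)
w4 = Jw3 = (-654, -182)
Ratio at component: -654 / -318 = 2.0566

2.0566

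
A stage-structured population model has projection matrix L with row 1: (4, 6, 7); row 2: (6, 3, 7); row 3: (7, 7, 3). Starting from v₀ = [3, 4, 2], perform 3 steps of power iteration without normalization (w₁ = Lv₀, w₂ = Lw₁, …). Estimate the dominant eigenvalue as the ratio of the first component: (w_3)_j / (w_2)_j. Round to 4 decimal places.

16.5595

w1 = Lv₀ = (50, 44, 55)
w2 = Lw1 = (849, 817, 823)
w3 = Lw2 = (14059, 13306, 14131)
Ratio at component: 14059 / 849 = 16.5595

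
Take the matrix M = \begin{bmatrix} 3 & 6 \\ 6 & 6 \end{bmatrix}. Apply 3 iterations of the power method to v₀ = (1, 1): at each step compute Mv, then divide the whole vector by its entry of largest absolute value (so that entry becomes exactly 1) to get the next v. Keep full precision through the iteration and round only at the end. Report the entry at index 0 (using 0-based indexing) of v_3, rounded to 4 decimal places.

0.7800

Mv0 = (9.00000, 12.00000); divide by 12.00000 → v1 = (0.75000, 1.00000)
Mv1 = (8.25000, 10.50000); divide by 10.50000 → v2 = (0.78571, 1.00000)
Mv2 = (8.35714, 10.71429); divide by 10.71429 → v3 = (0.78000, 1.00000)
Requested entry of v3: 1053/1350 = 0.7800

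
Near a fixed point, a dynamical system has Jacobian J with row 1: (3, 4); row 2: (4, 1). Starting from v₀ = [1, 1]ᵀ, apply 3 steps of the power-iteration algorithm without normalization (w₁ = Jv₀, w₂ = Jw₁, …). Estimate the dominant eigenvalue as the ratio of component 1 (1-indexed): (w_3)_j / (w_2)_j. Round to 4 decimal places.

w1 = Jv₀ = (7, 5)
w2 = Jw1 = (41, 33)
w3 = Jw2 = (255, 197)
Ratio at component: 255 / 41 = 6.2195

6.2195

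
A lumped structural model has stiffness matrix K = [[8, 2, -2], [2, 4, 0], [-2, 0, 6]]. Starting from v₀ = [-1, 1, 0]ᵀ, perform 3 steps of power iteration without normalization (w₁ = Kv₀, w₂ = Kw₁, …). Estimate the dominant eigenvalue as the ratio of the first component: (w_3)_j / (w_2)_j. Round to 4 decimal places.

λ ≈ 9.1667

w1 = Kv₀ = (-6, 2, 2)
w2 = Kw1 = (-48, -4, 24)
w3 = Kw2 = (-440, -112, 240)
Ratio at component: -440 / -48 = 9.1667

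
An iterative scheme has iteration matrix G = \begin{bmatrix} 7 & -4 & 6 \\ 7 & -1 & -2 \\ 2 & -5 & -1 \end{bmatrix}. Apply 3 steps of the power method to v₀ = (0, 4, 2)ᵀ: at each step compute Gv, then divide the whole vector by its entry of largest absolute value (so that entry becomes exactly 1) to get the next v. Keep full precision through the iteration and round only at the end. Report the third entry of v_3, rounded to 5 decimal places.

Gv0 = (-4.000000, -8.000000, -22.000000); divide by -22.000000 → v1 = (0.181818, 0.363636, 1.000000)
Gv1 = (5.818182, -1.090909, -2.454545); divide by 5.818182 → v2 = (1.000000, -0.187500, -0.421875)
Gv2 = (5.218750, 8.031250, 3.359375); divide by 8.031250 → v3 = (0.649805, 1.000000, 0.418288)
Requested entry of v3: -430/-1028 = 0.41829

0.41829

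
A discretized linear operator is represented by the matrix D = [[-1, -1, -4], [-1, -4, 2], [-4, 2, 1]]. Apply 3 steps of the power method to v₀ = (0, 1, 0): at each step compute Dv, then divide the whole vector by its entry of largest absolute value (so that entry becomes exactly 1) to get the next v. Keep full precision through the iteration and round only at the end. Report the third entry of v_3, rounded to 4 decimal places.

Dv0 = (-1.00000, -4.00000, 2.00000); divide by -4.00000 → v1 = (0.25000, 1.00000, -0.50000)
Dv1 = (0.75000, -5.25000, 0.50000); divide by -5.25000 → v2 = (-0.14286, 1.00000, -0.09524)
Dv2 = (-0.47619, -4.04762, 2.47619); divide by -4.04762 → v3 = (0.11765, 1.00000, -0.61176)
Requested entry of v3: 52/-85 = -0.6118

-0.6118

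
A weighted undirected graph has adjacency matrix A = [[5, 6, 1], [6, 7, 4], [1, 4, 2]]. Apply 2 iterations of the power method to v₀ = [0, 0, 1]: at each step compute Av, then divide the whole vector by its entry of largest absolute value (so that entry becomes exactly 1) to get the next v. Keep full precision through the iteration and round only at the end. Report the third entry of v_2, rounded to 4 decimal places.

0.5000

Av0 = (1.00000, 4.00000, 2.00000); divide by 4.00000 → v1 = (0.25000, 1.00000, 0.50000)
Av1 = (7.75000, 10.50000, 5.25000); divide by 10.50000 → v2 = (0.73810, 1.00000, 0.50000)
Requested entry of v2: 21/42 = 0.5000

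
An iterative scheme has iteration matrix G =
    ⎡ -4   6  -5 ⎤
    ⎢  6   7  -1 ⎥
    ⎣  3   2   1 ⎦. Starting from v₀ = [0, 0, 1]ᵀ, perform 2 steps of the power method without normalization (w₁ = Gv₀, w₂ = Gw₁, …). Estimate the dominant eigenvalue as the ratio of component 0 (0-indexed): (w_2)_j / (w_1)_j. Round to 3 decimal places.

λ ≈ -1.800

w1 = Gv₀ = ((-4)·0 + 6·0 + (-5)·1; 6·0 + 7·0 + (-1)·1; 3·0 + 2·0 + 1·1) = (-5, -1, 1)
w2 = Gw1 = ((-4)·(-5) + 6·(-1) + (-5)·1; 6·(-5) + 7·(-1) + (-1)·1; 3·(-5) + 2·(-1) + 1·1) = (9, -38, -16)
Ratio at component: 9 / -5 = -1.800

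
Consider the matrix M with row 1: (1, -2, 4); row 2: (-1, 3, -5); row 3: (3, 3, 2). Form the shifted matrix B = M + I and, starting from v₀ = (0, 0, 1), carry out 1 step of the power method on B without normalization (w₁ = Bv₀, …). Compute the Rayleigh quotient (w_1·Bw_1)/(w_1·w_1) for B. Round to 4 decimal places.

6.6600

B = M + I has rows (2, -2, 4); (-1, 4, -5); (3, 3, 3)
w1 = Bv₀ = (2·0 + (-2)·0 + 4·1; (-1)·0 + 4·0 + (-5)·1; 3·0 + 3·0 + 3·1) = (4, -5, 3)
Bw1 = (30, -39, 6)
w1·Bw1 = 333; w1·w1 = 50; μ ≈ 333/50 = 6.6600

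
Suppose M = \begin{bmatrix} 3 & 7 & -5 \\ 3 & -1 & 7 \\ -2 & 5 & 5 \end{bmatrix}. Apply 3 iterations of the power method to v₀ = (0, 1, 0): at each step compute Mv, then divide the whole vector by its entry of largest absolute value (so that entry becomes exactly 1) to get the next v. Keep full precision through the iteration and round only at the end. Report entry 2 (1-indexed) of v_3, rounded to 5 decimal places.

Mv0 = (7.000000, -1.000000, 5.000000); divide by 7.000000 → v1 = (1.000000, -0.142857, 0.714286)
Mv1 = (-1.571429, 8.142857, 0.857143); divide by 8.142857 → v2 = (-0.192982, 1.000000, 0.105263)
Mv2 = (5.894737, -0.842105, 5.912281); divide by 5.912281 → v3 = (0.997033, -0.142433, 1.000000)
Requested entry of v3: -48/337 = -0.14243

-0.14243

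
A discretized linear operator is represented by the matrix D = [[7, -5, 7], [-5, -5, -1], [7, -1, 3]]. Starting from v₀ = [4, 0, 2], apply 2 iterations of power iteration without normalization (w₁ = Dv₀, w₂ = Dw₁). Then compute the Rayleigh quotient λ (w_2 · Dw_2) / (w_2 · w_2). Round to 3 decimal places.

λ ≈ 13.307

w1 = Dv₀ = (42, -22, 34)
w2 = Dw1 = (642, -134, 418)
Dw2 = (8090, -2958, 5882)
w2·Dw2 = 642·8090 + (-134)·(-2958) + 418·5882 = 8048828; w2·w2 = 642·642 + (-134)·(-134) + 418·418 = 604844
λ ≈ 8048828/604844 = 13.307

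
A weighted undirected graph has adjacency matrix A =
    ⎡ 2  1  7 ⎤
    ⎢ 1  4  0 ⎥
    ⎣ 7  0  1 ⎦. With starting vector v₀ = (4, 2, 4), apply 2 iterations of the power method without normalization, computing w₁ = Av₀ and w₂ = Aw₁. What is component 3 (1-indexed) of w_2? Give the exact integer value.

298

w1 = Av₀ = (2·4 + 1·2 + 7·4; 1·4 + 4·2 + 0·4; 7·4 + 0·2 + 1·4) = (38, 12, 32)
w2 = Aw1 = (2·38 + 1·12 + 7·32; 1·38 + 4·12 + 0·32; 7·38 + 0·12 + 1·32) = (312, 86, 298)
The requested component of w2 is 298.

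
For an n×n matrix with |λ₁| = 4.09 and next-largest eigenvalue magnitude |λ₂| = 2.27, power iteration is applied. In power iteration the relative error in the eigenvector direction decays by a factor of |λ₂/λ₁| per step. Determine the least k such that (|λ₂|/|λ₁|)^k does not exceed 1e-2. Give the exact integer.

8

|λ₂/λ₁| = 2.27/4.09 = 0.55501
Need k ≥ ln(1e-2) / ln(0.55501) = -4.6052 / -0.5888 ≈ 7.822
Smallest integer k satisfying the bound: 8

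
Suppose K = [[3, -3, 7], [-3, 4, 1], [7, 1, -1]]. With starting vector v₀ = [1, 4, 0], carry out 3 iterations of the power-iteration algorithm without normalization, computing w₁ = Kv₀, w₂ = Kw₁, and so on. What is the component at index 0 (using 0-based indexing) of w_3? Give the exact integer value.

w1 = Kv₀ = (-9, 13, 11)
w2 = Kw1 = (11, 90, -61)
w3 = Kw2 = (-664, 266, 228)
The requested component of w3 is -664.

-664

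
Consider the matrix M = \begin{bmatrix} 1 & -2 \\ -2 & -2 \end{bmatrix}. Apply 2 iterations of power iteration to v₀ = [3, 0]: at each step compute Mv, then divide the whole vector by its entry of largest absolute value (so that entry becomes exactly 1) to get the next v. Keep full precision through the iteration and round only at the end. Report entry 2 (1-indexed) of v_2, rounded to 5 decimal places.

0.40000

Mv0 = (3.000000, -6.000000); divide by -6.000000 → v1 = (-0.500000, 1.000000)
Mv1 = (-2.500000, -1.000000); divide by -2.500000 → v2 = (1.000000, 0.400000)
Requested entry of v2: 6/15 = 0.40000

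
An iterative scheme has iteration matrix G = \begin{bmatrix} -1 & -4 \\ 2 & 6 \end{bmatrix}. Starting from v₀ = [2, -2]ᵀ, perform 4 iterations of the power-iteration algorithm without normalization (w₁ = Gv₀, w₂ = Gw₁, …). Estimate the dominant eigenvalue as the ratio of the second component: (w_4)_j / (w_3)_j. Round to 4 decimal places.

λ ≈ 4.5610

w1 = Gv₀ = (6, -8)
w2 = Gw1 = (26, -36)
w3 = Gw2 = (118, -164)
w4 = Gw3 = (538, -748)
Ratio at component: -748 / -164 = 4.5610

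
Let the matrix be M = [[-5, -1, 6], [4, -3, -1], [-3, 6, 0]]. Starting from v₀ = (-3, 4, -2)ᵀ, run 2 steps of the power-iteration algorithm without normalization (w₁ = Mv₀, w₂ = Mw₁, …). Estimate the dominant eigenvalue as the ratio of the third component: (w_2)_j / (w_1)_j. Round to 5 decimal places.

λ ≈ -3.90909

w1 = Mv₀ = (-1, -22, 33)
w2 = Mw1 = (225, 29, -129)
Ratio at component: -129 / 33 = -3.90909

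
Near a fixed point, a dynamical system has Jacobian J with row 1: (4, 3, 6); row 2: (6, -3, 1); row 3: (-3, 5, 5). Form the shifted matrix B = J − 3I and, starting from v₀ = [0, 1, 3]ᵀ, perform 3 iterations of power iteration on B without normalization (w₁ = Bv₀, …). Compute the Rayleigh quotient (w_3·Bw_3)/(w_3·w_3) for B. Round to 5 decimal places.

B = J − 3I has rows (1, 3, 6); (6, -6, 1); (-3, 5, 2)
w1 = Bv₀ = (1·0 + 3·1 + 6·3; 6·0 + (-6)·1 + 1·3; (-3)·0 + 5·1 + 2·3) = (21, -3, 11)
w2 = Bw1 = (1·21 + 3·(-3) + 6·11; 6·21 + (-6)·(-3) + 1·11; (-3)·21 + 5·(-3) + 2·11) = (78, 155, -56)
w3 = Bw2 = (207, -518, 429)
Bw3 = (1227, 4779, -2353)
w3·Bw3 = -3230970; w3·w3 = 495214; μ ≈ -3230970/495214 = -6.52439

-6.52439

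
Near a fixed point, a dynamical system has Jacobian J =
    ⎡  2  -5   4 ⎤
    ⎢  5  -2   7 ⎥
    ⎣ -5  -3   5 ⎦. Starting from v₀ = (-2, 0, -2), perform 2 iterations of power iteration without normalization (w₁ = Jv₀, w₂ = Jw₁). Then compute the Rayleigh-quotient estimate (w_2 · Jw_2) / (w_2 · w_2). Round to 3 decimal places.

λ ≈ 3.220

w1 = Jv₀ = (-12, -24, 0)
w2 = Jw1 = (96, -12, 132)
Jw2 = (780, 1428, 216)
w2·Jw2 = 96·780 + (-12)·1428 + 132·216 = 86256; w2·w2 = 96·96 + (-12)·(-12) + 132·132 = 26784
λ ≈ 86256/26784 = 3.220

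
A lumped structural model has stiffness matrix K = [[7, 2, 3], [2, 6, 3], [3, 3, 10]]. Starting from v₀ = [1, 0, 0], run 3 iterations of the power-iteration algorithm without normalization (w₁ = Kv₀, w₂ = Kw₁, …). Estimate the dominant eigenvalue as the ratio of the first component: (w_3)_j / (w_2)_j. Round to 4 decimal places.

w1 = Kv₀ = (7·1 + 2·0 + 3·0; 2·1 + 6·0 + 3·0; 3·1 + 3·0 + 10·0) = (7, 2, 3)
w2 = Kw1 = (7·7 + 2·2 + 3·3; 2·7 + 6·2 + 3·3; 3·7 + 3·2 + 10·3) = (62, 35, 57)
w3 = Kw2 = (675, 505, 861)
Ratio at component: 675 / 62 = 10.8871

λ ≈ 10.8871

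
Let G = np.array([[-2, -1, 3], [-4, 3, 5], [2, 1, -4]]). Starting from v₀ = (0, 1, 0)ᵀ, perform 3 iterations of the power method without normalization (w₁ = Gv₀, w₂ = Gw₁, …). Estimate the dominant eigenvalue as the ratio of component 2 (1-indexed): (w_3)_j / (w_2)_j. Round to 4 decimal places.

λ ≈ 1.7222

w1 = Gv₀ = (-1, 3, 1)
w2 = Gw1 = (2, 18, -3)
w3 = Gw2 = (-31, 31, 34)
Ratio at component: 31 / 18 = 1.7222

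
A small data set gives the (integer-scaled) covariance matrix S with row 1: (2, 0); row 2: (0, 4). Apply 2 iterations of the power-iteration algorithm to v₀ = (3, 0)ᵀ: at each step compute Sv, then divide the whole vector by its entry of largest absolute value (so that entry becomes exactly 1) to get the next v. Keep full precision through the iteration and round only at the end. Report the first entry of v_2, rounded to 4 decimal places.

Sv0 = (6.00000, 0.00000); divide by 6.00000 → v1 = (1.00000, 0.00000)
Sv1 = (2.00000, 0.00000); divide by 2.00000 → v2 = (1.00000, 0.00000)
Requested entry of v2: 12/12 = 1.0000

1.0000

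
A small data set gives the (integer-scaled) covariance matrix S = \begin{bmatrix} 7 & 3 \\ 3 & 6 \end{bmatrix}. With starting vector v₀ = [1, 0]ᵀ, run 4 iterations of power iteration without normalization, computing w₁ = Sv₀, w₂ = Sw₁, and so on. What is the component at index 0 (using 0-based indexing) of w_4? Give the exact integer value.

4885

w1 = Sv₀ = (7, 3)
w2 = Sw1 = (58, 39)
w3 = Sw2 = (523, 408)
w4 = Sw3 = (4885, 4017)
The requested component of w4 is 4885.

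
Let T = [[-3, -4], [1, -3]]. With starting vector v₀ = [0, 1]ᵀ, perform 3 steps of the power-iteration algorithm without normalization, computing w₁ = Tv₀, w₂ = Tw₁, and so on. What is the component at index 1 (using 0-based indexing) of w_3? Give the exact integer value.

w1 = Tv₀ = (-4, -3)
w2 = Tw1 = (24, 5)
w3 = Tw2 = (-92, 9)
The requested component of w3 is 9.

9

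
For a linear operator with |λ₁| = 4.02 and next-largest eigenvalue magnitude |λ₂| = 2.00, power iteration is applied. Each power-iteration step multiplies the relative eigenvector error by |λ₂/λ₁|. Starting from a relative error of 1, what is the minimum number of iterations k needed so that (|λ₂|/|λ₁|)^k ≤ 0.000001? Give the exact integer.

|λ₂/λ₁| = 2.00/4.02 = 0.49751
Need k ≥ ln(0.000001) / ln(0.49751) = -13.8155 / -0.6981 ≈ 19.789
Smallest integer k satisfying the bound: 20

20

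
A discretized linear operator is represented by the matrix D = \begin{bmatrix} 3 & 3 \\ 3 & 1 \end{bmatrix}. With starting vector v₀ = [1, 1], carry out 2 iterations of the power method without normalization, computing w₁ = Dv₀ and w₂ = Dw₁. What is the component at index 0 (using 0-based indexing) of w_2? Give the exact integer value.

30

w1 = Dv₀ = (6, 4)
w2 = Dw1 = (30, 22)
The requested component of w2 is 30.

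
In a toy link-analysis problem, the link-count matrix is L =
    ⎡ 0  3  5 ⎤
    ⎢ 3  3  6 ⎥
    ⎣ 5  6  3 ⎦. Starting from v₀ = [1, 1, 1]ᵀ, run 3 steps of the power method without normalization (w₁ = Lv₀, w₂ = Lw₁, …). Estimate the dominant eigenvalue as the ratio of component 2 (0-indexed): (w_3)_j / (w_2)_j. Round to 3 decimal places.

λ ≈ 12.052

w1 = Lv₀ = (8, 12, 14)
w2 = Lw1 = (106, 144, 154)
w3 = Lw2 = (1202, 1674, 1856)
Ratio at component: 1856 / 154 = 12.052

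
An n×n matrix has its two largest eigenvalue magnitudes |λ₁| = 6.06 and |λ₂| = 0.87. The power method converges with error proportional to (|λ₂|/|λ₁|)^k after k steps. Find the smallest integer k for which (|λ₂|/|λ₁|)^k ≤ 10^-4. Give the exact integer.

5

|λ₂/λ₁| = 0.87/6.06 = 0.14356
Need k ≥ ln(10^-4) / ln(0.14356) = -9.2103 / -1.9410 ≈ 4.745
Smallest integer k satisfying the bound: 5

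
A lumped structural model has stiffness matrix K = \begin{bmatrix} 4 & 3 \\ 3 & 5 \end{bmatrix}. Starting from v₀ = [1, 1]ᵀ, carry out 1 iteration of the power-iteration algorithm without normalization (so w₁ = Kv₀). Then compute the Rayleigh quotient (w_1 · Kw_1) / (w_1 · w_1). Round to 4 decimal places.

w1 = Kv₀ = (4·1 + 3·1; 3·1 + 5·1) = (7, 8)
Kw1 = (52, 61)
w1·Kw1 = 7·52 + 8·61 = 852; w1·w1 = 7·7 + 8·8 = 113
λ ≈ 852/113 = 7.5398

7.5398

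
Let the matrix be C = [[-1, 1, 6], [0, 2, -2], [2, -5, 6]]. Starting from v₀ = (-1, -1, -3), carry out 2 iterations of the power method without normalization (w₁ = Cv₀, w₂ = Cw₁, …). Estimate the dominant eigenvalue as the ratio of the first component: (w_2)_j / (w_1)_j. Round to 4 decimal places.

w1 = Cv₀ = ((-1)·(-1) + 1·(-1) + 6·(-3); 0·(-1) + 2·(-1) + (-2)·(-3); 2·(-1) + (-5)·(-1) + 6·(-3)) = (-18, 4, -15)
w2 = Cw1 = ((-1)·(-18) + 1·4 + 6·(-15); 0·(-18) + 2·4 + (-2)·(-15); 2·(-18) + (-5)·4 + 6·(-15)) = (-68, 38, -146)
Ratio at component: -68 / -18 = 3.7778

3.7778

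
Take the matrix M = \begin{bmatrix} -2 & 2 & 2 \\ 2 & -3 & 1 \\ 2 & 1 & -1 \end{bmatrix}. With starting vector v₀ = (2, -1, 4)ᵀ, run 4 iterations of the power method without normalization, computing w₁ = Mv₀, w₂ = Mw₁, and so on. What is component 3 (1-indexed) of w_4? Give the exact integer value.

32

w1 = Mv₀ = (2, 11, -1)
w2 = Mw1 = (16, -30, 16)
w3 = Mw2 = (-60, 138, -14)
w4 = Mw3 = (368, -548, 32)
The requested component of w4 is 32.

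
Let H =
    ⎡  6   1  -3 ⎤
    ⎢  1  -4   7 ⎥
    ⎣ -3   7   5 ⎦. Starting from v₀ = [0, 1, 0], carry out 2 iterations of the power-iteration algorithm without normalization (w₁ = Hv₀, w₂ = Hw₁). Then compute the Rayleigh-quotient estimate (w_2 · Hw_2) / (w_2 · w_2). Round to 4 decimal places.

w1 = Hv₀ = (1, -4, 7)
w2 = Hw1 = (-19, 66, 4)
Hw2 = (-60, -255, 539)
w2·Hw2 = (-19)·(-60) + 66·(-255) + 4·539 = -13534; w2·w2 = (-19)·(-19) + 66·66 + 4·4 = 4733
λ ≈ -13534/4733 = -2.8595

-2.8595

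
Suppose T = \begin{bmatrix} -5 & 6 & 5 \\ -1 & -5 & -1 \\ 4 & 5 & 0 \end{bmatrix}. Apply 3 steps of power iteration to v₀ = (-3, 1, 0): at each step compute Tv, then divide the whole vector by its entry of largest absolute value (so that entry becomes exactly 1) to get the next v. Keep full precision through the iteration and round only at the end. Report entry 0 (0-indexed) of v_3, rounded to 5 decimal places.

Tv0 = (21.000000, -2.000000, -7.000000); divide by 21.000000 → v1 = (1.000000, -0.095238, -0.333333)
Tv1 = (-7.238095, -0.190476, 3.523810); divide by -7.238095 → v2 = (1.000000, 0.026316, -0.486842)
Tv2 = (-7.276316, -0.644737, 4.131579); divide by -7.276316 → v3 = (1.000000, 0.088608, -0.567812)
Requested entry of v3: 1106/1106 = 1.00000

1.00000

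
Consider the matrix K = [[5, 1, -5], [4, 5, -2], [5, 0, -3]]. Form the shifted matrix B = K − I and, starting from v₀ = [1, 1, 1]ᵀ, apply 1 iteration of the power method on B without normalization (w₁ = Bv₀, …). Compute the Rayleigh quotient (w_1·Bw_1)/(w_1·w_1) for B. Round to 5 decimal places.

B = K − I has rows (4, 1, -5); (4, 4, -2); (5, 0, -4)
w1 = Bv₀ = (0, 6, 1)
Bw1 = (1, 22, -4)
w1·Bw1 = 128; w1·w1 = 37; μ ≈ 128/37 = 3.45946

3.45946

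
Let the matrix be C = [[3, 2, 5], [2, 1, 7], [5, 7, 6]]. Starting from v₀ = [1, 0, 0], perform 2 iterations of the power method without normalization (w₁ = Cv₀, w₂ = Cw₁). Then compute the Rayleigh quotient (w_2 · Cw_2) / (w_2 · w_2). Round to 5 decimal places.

w1 = Cv₀ = (3·1 + 2·0 + 5·0; 2·1 + 1·0 + 7·0; 5·1 + 7·0 + 6·0) = (3, 2, 5)
w2 = Cw1 = (3·3 + 2·2 + 5·5; 2·3 + 1·2 + 7·5; 5·3 + 7·2 + 6·5) = (38, 43, 59)
Cw2 = (495, 532, 845)
w2·Cw2 = 38·495 + 43·532 + 59·845 = 91541; w2·w2 = 38·38 + 43·43 + 59·59 = 6774
λ ≈ 91541/6774 = 13.51358

13.51358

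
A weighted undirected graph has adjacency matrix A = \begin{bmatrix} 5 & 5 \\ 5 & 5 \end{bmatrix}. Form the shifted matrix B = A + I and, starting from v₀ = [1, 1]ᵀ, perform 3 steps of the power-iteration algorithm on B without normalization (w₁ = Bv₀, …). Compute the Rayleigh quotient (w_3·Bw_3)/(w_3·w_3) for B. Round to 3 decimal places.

B = A + I has rows (6, 5); (5, 6)
w1 = Bv₀ = (11, 11)
w2 = Bw1 = (121, 121)
w3 = Bw2 = (1331, 1331)
Bw3 = (14641, 14641)
w3·Bw3 = 38974342; w3·w3 = 3543122; μ ≈ 38974342/3543122 = 11.000

11.000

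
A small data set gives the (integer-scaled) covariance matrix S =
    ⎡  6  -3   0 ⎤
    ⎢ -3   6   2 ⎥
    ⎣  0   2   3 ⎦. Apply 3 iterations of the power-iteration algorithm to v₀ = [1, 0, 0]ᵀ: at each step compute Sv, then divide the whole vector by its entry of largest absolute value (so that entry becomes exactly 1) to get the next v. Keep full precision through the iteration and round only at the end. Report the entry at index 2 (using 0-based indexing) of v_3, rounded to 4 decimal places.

-0.2381

Sv0 = (6.00000, -3.00000, 0.00000); divide by 6.00000 → v1 = (1.00000, -0.50000, 0.00000)
Sv1 = (7.50000, -6.00000, -1.00000); divide by 7.50000 → v2 = (1.00000, -0.80000, -0.13333)
Sv2 = (8.40000, -8.06667, -2.00000); divide by 8.40000 → v3 = (1.00000, -0.96032, -0.23810)
Requested entry of v3: -90/378 = -0.2381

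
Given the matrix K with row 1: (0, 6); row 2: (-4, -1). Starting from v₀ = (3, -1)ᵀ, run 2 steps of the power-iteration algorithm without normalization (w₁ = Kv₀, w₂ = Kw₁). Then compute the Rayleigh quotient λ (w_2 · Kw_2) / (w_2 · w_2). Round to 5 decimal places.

w1 = Kv₀ = (0·3 + 6·(-1); (-4)·3 + (-1)·(-1)) = (-6, -11)
w2 = Kw1 = (0·(-6) + 6·(-11); (-4)·(-6) + (-1)·(-11)) = (-66, 35)
Kw2 = (210, 229)
w2·Kw2 = (-66)·210 + 35·229 = -5845; w2·w2 = (-66)·(-66) + 35·35 = 5581
λ ≈ -5845/5581 = -1.04730

λ ≈ -1.04730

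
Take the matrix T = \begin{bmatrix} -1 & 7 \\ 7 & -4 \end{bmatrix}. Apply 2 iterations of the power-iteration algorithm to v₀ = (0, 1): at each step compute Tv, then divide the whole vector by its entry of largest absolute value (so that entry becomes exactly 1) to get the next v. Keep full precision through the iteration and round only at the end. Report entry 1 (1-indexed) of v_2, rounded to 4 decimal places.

-0.5385

Tv0 = (7.00000, -4.00000); divide by 7.00000 → v1 = (1.00000, -0.57143)
Tv1 = (-5.00000, 9.28571); divide by 9.28571 → v2 = (-0.53846, 1.00000)
Requested entry of v2: -35/65 = -0.5385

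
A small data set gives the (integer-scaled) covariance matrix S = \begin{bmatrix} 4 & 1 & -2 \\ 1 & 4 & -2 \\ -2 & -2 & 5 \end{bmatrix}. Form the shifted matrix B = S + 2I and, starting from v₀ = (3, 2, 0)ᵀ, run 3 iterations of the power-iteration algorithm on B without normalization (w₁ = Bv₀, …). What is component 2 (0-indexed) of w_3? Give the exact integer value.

B = S + 2I has rows (6, 1, -2); (1, 6, -2); (-2, -2, 7)
w1 = Bv₀ = (6·3 + 1·2 + (-2)·0; 1·3 + 6·2 + (-2)·0; (-2)·3 + (-2)·2 + 7·0) = (20, 15, -10)
w2 = Bw1 = (6·20 + 1·15 + (-2)·(-10); 1·20 + 6·15 + (-2)·(-10); (-2)·20 + (-2)·15 + 7·(-10)) = (155, 130, -140)
w3 = Bw2 = (1340, 1215, -1550)
Requested component of w3: -1550

-1550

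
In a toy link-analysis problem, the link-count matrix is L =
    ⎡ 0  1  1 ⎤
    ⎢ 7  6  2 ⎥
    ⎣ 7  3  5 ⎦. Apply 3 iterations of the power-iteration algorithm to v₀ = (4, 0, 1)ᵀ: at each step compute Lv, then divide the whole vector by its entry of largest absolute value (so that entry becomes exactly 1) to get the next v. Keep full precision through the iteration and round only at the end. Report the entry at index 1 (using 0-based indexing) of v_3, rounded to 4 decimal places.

0.9892

Lv0 = (1.00000, 30.00000, 33.00000); divide by 33.00000 → v1 = (0.03030, 0.90909, 1.00000)
Lv1 = (1.90909, 7.66667, 7.93939); divide by 7.93939 → v2 = (0.24046, 0.96565, 1.00000)
Lv2 = (1.96565, 9.47710, 9.58015); divide by 9.58015 → v3 = (0.20518, 0.98924, 1.00000)
Requested entry of v3: 2483/2510 = 0.9892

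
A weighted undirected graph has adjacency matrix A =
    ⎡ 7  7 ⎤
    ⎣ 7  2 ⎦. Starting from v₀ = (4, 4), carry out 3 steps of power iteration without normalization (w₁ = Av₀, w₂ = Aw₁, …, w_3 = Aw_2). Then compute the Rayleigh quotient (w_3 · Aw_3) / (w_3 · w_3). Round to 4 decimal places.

w1 = Av₀ = (56, 36)
w2 = Aw1 = (644, 464)
w3 = Aw2 = (7756, 5436)
Aw3 = (92344, 65164)
w3·Aw3 = 7756·92344 + 5436·65164 = 1070451568; w3·w3 = 7756·7756 + 5436·5436 = 89705632
λ ≈ 1070451568/89705632 = 11.9329

λ ≈ 11.9329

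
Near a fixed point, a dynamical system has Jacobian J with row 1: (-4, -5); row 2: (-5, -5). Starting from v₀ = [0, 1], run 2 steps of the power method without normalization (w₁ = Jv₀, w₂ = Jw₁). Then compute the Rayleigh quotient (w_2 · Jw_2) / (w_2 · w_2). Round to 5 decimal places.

λ ≈ -9.52486

w1 = Jv₀ = (-5, -5)
w2 = Jw1 = (45, 50)
Jw2 = (-430, -475)
w2·Jw2 = 45·(-430) + 50·(-475) = -43100; w2·w2 = 45·45 + 50·50 = 4525
λ ≈ -43100/4525 = -9.52486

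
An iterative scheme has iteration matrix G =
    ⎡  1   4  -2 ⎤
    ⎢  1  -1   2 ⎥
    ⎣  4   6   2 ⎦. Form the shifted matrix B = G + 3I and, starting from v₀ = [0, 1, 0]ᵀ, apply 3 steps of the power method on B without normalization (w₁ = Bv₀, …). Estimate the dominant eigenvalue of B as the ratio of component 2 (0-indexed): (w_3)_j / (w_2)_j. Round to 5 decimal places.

B = G + 3I has rows (4, 4, -2); (1, 2, 2); (4, 6, 5)
w1 = Bv₀ = (4·0 + 4·1 + (-2)·0; 1·0 + 2·1 + 2·0; 4·0 + 6·1 + 5·0) = (4, 2, 6)
w2 = Bw1 = (4·4 + 4·2 + (-2)·6; 1·4 + 2·2 + 2·6; 4·4 + 6·2 + 5·6) = (12, 20, 58)
w3 = Bw2 = (12, 168, 458)
Ratio: 458/58 = 7.89655

μ ≈ 7.89655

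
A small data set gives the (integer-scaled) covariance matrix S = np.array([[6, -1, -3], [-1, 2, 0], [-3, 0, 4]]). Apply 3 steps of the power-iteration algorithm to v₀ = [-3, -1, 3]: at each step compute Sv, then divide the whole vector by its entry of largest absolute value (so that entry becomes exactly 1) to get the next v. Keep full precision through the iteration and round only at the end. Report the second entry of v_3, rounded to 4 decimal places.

Sv0 = (-26.00000, 1.00000, 21.00000); divide by -26.00000 → v1 = (1.00000, -0.03846, -0.80769)
Sv1 = (8.46154, -1.07692, -6.23077); divide by 8.46154 → v2 = (1.00000, -0.12727, -0.73636)
Sv2 = (8.33636, -1.25455, -5.94545); divide by 8.33636 → v3 = (1.00000, -0.15049, -0.71320)
Requested entry of v3: 276/-1834 = -0.1505

-0.1505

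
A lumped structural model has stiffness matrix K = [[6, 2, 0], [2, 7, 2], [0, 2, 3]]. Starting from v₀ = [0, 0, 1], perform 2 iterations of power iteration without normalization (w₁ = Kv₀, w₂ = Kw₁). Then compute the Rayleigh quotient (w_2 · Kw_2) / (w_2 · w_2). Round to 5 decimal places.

8.14188

w1 = Kv₀ = (0, 2, 3)
w2 = Kw1 = (4, 20, 13)
Kw2 = (64, 174, 79)
w2·Kw2 = 4·64 + 20·174 + 13·79 = 4763; w2·w2 = 4·4 + 20·20 + 13·13 = 585
λ ≈ 4763/585 = 8.14188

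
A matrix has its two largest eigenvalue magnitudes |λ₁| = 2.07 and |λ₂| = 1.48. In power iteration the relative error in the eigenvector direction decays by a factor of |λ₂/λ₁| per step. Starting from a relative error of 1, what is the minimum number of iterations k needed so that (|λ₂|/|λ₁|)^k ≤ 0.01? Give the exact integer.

|λ₂/λ₁| = 1.48/2.07 = 0.71498
Need k ≥ ln(0.01) / ln(0.71498) = -4.6052 / -0.3355 ≈ 13.726
Smallest integer k satisfying the bound: 14

14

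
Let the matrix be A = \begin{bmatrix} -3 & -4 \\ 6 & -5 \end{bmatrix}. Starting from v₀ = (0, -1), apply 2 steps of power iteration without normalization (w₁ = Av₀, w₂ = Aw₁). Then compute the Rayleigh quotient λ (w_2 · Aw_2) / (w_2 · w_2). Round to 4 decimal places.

w1 = Av₀ = (4, 5)
w2 = Aw1 = (-32, -1)
Aw2 = (100, -187)
w2·Aw2 = (-32)·100 + (-1)·(-187) = -3013; w2·w2 = (-32)·(-32) + (-1)·(-1) = 1025
λ ≈ -3013/1025 = -2.9395

λ ≈ -2.9395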